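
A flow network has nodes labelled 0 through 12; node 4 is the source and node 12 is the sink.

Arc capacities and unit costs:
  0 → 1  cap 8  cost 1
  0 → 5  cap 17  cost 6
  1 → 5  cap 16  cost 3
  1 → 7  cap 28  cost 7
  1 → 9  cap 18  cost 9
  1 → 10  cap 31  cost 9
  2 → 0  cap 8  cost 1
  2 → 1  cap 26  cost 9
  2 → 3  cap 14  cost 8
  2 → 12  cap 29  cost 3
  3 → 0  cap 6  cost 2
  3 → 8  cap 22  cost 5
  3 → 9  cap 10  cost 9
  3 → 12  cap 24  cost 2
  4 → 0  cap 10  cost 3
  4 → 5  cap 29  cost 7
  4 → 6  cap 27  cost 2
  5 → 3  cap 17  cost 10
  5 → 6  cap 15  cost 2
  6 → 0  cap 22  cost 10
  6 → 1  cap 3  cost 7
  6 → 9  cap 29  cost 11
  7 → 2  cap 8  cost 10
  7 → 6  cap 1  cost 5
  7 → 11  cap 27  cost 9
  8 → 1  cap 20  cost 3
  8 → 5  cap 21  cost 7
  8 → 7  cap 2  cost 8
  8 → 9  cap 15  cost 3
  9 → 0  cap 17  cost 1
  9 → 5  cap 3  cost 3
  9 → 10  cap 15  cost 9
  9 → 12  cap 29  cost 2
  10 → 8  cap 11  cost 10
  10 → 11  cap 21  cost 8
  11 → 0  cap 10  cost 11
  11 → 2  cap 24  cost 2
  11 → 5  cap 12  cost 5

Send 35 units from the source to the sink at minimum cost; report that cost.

shortest-cost path #1: 4→6→9→12 push 27 @ unit cost 15 (adds 405)
shortest-cost path #2: 4→0→1→9→12 push 2 @ unit cost 15 (adds 30)
shortest-cost path #3: 4→5→3→12 push 6 @ unit cost 19 (adds 114)
total cost = 549

Minimum cost for 35 units: 549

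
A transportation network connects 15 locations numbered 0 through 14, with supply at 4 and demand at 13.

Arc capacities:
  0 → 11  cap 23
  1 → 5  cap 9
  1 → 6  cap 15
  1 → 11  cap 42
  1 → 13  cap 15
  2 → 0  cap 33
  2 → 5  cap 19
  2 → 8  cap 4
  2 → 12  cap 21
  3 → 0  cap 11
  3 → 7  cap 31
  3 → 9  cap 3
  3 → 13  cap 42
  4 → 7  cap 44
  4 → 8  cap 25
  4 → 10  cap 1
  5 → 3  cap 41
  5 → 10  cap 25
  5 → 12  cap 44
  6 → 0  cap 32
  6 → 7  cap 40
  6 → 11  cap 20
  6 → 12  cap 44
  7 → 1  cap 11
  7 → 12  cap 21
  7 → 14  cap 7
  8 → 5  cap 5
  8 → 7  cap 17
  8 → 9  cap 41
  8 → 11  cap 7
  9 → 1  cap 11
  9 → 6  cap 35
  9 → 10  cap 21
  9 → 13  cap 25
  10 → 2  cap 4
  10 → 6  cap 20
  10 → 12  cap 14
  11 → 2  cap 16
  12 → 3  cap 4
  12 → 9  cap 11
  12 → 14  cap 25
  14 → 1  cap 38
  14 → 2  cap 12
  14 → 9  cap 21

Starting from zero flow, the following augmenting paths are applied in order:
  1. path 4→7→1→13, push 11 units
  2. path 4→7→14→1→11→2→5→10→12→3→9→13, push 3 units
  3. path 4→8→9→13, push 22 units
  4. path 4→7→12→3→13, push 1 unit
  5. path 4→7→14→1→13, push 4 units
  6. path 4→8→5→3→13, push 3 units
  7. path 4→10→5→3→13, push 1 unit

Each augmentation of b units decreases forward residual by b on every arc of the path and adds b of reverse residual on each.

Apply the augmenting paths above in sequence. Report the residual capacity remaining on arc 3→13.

after path 1 (4→7→1→13, push 11): res(3,13)=42
after path 2 (4→7→14→1→11→2→5→10→12→3→9→13, push 3): res(3,13)=42
after path 3 (4→8→9→13, push 22): res(3,13)=42
after path 4 (4→7→12→3→13, push 1): res(3,13)=41
after path 5 (4→7→14→1→13, push 4): res(3,13)=41
after path 6 (4→8→5→3→13, push 3): res(3,13)=38
after path 7 (4→10→5→3→13, push 1): res(3,13)=37

Residual capacity of (3,13): 37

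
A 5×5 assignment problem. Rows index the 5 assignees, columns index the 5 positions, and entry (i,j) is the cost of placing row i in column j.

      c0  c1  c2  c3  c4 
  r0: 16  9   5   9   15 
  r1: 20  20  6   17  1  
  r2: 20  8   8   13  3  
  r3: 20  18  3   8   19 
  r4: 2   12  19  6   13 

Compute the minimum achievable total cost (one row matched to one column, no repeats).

Minimum assignment cost: 23

optimal assignment: row0→col3 (cost 9), row1→col4 (cost 1), row2→col1 (cost 8), row3→col2 (cost 3), row4→col0 (cost 2)
total = 9 + 1 + 8 + 3 + 2 = 23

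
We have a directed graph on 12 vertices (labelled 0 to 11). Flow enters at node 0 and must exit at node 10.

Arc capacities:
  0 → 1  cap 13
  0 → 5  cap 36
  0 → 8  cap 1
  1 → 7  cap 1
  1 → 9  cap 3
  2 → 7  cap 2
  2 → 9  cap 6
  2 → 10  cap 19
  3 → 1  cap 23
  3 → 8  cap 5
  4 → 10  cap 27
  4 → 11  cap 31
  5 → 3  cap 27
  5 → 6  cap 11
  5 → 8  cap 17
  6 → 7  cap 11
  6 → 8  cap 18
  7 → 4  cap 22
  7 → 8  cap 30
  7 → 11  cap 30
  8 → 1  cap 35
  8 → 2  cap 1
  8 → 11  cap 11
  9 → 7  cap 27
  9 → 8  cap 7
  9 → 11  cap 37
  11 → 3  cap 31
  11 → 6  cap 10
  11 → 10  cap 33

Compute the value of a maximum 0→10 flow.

augment #1: 0→8→2→10 bottleneck 1, total now 1
augment #2: 0→1→7→4→10 bottleneck 1, total now 2
augment #3: 0→1→9→11→10 bottleneck 3, total now 5
augment #4: 0→5→8→11→10 bottleneck 11, total now 16
augment #5: 0→5→6→7→4→10 bottleneck 11, total now 27

Maximum flow value: 27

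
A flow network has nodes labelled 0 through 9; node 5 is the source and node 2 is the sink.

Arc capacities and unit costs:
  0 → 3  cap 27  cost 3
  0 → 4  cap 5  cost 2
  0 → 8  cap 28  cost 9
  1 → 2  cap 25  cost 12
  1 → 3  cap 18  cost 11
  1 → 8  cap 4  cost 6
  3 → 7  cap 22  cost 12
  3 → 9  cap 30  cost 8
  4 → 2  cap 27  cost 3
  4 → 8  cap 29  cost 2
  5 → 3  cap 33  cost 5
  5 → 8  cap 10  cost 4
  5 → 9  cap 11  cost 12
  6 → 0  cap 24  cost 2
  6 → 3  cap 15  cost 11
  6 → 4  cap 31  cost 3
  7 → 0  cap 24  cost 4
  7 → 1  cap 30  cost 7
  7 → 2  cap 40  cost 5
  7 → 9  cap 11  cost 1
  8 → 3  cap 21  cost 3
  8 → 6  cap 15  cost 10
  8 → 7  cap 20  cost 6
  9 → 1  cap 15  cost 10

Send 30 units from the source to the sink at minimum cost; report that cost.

shortest-cost path #1: 5→8→7→2 push 10 @ unit cost 15 (adds 150)
shortest-cost path #2: 5→3→7→2 push 20 @ unit cost 22 (adds 440)
total cost = 590

Minimum cost for 30 units: 590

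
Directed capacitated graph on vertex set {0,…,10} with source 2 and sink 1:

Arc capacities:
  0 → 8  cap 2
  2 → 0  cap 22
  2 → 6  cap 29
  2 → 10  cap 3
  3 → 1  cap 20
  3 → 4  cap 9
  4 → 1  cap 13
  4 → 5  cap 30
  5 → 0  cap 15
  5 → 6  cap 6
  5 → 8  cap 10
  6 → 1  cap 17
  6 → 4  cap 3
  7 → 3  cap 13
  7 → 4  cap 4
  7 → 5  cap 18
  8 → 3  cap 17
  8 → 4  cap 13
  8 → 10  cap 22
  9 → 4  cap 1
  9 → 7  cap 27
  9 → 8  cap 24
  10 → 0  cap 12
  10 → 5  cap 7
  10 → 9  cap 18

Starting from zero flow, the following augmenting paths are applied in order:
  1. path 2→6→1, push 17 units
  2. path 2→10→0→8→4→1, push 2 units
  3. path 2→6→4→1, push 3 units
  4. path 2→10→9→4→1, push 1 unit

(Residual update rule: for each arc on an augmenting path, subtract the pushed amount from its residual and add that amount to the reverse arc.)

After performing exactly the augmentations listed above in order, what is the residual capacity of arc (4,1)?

Residual capacity of (4,1): 7

after path 1 (2→6→1, push 17): res(4,1)=13
after path 2 (2→10→0→8→4→1, push 2): res(4,1)=11
after path 3 (2→6→4→1, push 3): res(4,1)=8
after path 4 (2→10→9→4→1, push 1): res(4,1)=7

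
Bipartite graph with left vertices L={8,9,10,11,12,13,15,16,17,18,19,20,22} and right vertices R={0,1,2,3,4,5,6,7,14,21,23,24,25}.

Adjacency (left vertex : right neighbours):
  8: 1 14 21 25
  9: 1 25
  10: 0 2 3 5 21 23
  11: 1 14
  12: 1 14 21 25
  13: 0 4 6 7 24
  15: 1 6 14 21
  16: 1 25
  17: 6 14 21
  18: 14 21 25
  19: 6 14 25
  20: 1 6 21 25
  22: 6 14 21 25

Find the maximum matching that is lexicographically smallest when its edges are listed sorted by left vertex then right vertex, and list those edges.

|M| = 7 (so the lex-smallest maximum matching has 7 edges)
process left vertices in ascending order; for each, take the smallest-labelled available neighbour that still permits 7 edges overall, or leave it unmatched if none does
lex-smallest matching: {8-1, 9-25, 10-0, 11-14, 12-21, 13-4, 15-6}

Lex-smallest maximum matching: {(8,1), (9,25), (10,0), (11,14), (12,21), (13,4), (15,6)}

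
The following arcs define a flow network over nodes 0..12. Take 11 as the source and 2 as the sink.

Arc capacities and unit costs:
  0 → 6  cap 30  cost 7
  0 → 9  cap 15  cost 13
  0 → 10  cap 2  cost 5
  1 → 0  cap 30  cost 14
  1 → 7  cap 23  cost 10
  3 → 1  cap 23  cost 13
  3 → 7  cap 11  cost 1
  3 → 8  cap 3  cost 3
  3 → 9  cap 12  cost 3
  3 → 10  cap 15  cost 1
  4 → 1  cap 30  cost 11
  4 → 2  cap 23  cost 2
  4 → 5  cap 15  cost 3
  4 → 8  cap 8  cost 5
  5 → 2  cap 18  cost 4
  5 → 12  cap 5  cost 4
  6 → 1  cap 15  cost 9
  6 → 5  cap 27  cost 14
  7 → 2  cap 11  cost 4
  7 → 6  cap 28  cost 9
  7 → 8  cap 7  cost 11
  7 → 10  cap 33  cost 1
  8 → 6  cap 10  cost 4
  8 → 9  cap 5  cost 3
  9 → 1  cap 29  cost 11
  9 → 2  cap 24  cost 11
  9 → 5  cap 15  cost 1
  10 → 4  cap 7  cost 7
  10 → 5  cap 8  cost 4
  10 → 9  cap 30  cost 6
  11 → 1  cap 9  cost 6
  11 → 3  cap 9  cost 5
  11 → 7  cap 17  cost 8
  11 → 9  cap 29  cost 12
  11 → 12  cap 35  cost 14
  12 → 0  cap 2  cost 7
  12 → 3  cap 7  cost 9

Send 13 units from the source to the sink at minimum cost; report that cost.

shortest-cost path #1: 11→3→7→2 push 9 @ unit cost 10 (adds 90)
shortest-cost path #2: 11→7→2 push 2 @ unit cost 12 (adds 24)
shortest-cost path #3: 11→7→3→9→5→2 push 2 @ unit cost 15 (adds 30)
total cost = 144

Minimum cost for 13 units: 144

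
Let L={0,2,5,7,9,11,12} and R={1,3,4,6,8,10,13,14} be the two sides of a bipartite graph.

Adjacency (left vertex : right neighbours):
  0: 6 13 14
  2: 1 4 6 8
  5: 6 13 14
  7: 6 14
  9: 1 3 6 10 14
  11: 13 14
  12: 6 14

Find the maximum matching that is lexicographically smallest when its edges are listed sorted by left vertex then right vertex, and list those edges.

Lex-smallest maximum matching: {(0,6), (2,1), (5,13), (7,14), (9,3)}

|M| = 5 (so the lex-smallest maximum matching has 5 edges)
process left vertices in ascending order; for each, take the smallest-labelled available neighbour that still permits 5 edges overall, or leave it unmatched if none does
lex-smallest matching: {0-6, 2-1, 5-13, 7-14, 9-3}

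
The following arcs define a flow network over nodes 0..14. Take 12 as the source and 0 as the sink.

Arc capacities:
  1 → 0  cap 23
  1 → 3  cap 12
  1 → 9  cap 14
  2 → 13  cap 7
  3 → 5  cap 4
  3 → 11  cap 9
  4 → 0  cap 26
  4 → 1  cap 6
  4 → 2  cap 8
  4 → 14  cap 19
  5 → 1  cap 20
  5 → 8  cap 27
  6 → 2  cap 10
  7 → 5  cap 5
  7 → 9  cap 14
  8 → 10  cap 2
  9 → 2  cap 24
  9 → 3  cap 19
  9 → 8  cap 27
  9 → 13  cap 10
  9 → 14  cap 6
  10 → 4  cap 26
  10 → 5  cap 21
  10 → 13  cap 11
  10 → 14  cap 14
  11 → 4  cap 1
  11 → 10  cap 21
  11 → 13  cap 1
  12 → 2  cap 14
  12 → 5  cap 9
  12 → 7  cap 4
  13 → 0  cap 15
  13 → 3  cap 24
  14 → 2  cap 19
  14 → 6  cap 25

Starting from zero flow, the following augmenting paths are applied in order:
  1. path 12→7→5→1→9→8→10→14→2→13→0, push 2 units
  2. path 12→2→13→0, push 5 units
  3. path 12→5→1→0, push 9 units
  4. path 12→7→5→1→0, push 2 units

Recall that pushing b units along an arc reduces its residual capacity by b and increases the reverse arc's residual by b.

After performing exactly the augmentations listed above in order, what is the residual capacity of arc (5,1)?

after path 1 (12→7→5→1→9→8→10→14→2→13→0, push 2): res(5,1)=18
after path 2 (12→2→13→0, push 5): res(5,1)=18
after path 3 (12→5→1→0, push 9): res(5,1)=9
after path 4 (12→7→5→1→0, push 2): res(5,1)=7

Residual capacity of (5,1): 7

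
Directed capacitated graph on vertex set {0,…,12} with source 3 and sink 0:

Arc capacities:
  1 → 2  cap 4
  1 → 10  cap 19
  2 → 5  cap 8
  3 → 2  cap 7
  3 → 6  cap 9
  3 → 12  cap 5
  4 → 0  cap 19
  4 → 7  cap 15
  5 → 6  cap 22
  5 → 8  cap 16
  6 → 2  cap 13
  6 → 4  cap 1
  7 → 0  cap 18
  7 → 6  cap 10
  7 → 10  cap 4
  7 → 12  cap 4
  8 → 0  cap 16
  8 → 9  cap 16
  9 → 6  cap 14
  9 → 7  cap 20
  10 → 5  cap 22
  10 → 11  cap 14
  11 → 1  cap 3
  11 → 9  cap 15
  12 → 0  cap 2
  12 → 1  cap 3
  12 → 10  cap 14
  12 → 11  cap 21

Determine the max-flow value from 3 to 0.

augment #1: 3→12→0 bottleneck 2, total now 2
augment #2: 3→6→4→0 bottleneck 1, total now 3
augment #3: 3→2→5→8→0 bottleneck 7, total now 10
augment #4: 3→6→2→5→8→0 bottleneck 1, total now 11
augment #5: 3→12→10→5→8→0 bottleneck 3, total now 14

Maximum flow value: 14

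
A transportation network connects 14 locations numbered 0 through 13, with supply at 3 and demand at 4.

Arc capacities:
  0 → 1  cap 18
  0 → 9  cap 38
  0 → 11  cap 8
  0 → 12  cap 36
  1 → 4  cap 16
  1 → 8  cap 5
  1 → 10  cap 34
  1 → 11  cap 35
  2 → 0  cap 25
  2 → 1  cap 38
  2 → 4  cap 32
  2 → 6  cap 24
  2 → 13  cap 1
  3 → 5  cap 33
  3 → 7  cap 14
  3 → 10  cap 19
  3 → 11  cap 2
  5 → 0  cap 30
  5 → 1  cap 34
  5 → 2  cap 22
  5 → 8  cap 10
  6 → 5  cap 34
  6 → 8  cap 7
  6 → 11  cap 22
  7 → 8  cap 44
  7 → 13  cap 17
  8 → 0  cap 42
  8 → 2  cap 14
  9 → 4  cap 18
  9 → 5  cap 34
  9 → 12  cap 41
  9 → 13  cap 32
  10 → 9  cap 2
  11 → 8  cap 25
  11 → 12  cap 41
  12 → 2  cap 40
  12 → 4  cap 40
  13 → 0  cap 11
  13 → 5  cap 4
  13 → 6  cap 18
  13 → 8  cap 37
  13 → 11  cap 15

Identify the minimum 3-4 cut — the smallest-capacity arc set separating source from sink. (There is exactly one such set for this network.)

Min-cut arcs: {(3,5), (3,7), (3,11), (10,9)} (total capacity 51)

augment #1: 3→5→1→4 push 16
augment #2: 3→5→2→4 push 17
augment #3: 3→10→9→4 push 2
augment #4: 3→11→12→4 push 2
augment #5: 3→7→8→2→4 push 14
max flow = 51; residual-reachable set from 3 gives S-side
cut edges (S→T): {(3,5), (3,7), (3,11), (10,9)} total cap 51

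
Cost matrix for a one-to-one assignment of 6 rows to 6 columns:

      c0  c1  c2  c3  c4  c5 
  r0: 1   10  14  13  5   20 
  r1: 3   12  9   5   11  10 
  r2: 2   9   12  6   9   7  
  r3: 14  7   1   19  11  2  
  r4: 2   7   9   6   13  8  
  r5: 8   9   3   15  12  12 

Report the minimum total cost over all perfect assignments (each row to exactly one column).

Minimum assignment cost: 24

optimal assignment: row0→col4 (cost 5), row1→col3 (cost 5), row2→col0 (cost 2), row3→col5 (cost 2), row4→col1 (cost 7), row5→col2 (cost 3)
total = 5 + 5 + 2 + 2 + 7 + 3 = 24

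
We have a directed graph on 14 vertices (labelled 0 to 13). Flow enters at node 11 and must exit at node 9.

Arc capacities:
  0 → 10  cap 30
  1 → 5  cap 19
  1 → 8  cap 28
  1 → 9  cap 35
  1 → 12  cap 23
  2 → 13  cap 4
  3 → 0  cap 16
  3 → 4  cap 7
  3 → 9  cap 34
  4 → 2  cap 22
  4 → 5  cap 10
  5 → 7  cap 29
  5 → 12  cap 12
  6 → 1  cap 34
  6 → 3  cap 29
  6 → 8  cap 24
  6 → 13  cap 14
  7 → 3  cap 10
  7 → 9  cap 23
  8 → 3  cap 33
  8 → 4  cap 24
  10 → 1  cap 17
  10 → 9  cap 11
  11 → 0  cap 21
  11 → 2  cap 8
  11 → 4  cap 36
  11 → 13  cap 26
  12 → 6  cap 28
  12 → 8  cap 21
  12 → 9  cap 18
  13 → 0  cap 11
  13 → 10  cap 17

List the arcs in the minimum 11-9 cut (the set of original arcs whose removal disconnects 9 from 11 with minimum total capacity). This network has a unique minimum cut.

Min-cut arcs: {(4,5), (10,1), (10,9)} (total capacity 38)

augment #1: 11→0→10→9 push 11
augment #2: 11→0→10→1→9 push 10
augment #3: 11→4→5→7→9 push 10
augment #4: 11→13→10→1→9 push 7
max flow = 38; residual-reachable set from 11 gives S-side
cut edges (S→T): {(4,5), (10,1), (10,9)} total cap 38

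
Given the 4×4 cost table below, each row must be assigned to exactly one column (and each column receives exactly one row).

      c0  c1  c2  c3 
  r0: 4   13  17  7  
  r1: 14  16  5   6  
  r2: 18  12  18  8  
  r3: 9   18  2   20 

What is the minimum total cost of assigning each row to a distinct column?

optimal assignment: row0→col0 (cost 4), row1→col3 (cost 6), row2→col1 (cost 12), row3→col2 (cost 2)
total = 4 + 6 + 12 + 2 = 24

Minimum assignment cost: 24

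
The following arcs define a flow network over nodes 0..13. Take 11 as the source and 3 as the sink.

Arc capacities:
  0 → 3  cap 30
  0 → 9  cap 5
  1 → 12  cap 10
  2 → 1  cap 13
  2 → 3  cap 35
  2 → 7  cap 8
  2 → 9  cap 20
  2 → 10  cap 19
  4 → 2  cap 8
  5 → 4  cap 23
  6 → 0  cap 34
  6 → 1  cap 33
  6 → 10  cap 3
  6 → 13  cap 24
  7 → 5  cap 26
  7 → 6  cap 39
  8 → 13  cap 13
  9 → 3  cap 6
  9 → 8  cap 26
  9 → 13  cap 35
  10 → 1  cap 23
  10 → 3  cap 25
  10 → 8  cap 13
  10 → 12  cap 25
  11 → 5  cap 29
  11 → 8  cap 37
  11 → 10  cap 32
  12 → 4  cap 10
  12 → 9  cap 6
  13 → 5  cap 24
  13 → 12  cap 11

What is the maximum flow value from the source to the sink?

augment #1: 11→10→3 bottleneck 25, total now 25
augment #2: 11→5→4→2→3 bottleneck 8, total now 33
augment #3: 11→10→12→9→3 bottleneck 6, total now 39

Maximum flow value: 39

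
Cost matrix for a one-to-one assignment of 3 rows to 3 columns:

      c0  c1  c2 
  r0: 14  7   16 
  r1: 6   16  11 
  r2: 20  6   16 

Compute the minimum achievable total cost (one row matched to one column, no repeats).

Minimum assignment cost: 28

optimal assignment: row0→col2 (cost 16), row1→col0 (cost 6), row2→col1 (cost 6)
total = 16 + 6 + 6 = 28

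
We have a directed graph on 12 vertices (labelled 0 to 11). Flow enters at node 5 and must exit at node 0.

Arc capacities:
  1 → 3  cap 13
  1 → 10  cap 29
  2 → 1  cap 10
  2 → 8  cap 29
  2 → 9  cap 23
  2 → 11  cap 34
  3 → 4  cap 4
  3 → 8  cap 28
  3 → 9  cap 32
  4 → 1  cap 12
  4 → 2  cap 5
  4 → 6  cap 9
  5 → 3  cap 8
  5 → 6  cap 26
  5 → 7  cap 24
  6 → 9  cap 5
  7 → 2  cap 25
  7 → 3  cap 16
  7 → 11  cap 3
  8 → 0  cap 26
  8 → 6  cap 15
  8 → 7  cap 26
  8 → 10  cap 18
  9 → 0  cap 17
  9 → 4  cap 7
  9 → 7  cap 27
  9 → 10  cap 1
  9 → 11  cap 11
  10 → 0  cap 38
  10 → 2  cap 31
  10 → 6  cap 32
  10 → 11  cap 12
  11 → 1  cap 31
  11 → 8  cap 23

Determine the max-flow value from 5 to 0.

augment #1: 5→3→8→0 bottleneck 8, total now 8
augment #2: 5→6→9→0 bottleneck 5, total now 13
augment #3: 5→7→2→8→0 bottleneck 18, total now 31
augment #4: 5→7→2→9→0 bottleneck 6, total now 37

Maximum flow value: 37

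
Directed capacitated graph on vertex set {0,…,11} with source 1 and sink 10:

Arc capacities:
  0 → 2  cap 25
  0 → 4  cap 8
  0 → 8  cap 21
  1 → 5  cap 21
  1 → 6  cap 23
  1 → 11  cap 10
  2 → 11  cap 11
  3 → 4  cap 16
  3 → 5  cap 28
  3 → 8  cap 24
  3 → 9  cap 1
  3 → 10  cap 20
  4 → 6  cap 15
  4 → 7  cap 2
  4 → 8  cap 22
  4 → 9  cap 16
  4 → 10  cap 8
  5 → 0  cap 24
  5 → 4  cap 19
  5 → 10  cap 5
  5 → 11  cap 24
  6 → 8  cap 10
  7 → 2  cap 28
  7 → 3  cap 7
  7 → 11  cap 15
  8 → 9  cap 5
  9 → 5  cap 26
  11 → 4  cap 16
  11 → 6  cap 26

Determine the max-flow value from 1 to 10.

augment #1: 1→5→10 bottleneck 5, total now 5
augment #2: 1→5→4→10 bottleneck 8, total now 13
augment #3: 1→5→4→7→3→10 bottleneck 2, total now 15

Maximum flow value: 15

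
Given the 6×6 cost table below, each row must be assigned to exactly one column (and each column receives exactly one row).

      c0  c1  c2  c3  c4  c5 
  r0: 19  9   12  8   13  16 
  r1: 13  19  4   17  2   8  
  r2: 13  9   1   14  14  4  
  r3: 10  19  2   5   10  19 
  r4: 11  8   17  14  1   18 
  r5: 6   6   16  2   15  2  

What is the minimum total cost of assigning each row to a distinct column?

Minimum assignment cost: 29

optimal assignment: row0→col1 (cost 9), row1→col2 (cost 4), row2→col5 (cost 4), row3→col3 (cost 5), row4→col4 (cost 1), row5→col0 (cost 6)
total = 9 + 4 + 4 + 5 + 1 + 6 = 29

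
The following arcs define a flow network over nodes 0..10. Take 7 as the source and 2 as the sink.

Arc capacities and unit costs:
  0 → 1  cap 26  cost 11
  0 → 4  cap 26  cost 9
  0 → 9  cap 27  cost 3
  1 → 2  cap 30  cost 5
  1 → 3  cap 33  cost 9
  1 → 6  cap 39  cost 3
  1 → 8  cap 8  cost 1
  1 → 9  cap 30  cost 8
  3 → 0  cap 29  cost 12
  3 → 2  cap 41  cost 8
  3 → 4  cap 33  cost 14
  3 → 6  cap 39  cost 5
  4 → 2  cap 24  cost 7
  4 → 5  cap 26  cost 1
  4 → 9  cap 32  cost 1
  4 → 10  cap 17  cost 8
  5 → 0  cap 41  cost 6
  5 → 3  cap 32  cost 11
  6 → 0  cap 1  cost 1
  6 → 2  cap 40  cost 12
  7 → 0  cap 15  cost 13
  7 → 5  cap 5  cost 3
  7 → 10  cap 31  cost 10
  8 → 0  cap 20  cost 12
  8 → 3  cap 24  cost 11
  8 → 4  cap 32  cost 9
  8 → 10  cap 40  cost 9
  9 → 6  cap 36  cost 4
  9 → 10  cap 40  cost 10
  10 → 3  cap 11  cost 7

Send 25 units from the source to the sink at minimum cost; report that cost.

Minimum cost for 25 units: 646

shortest-cost path #1: 7→5→3→2 push 5 @ unit cost 22 (adds 110)
shortest-cost path #2: 7→10→3→2 push 11 @ unit cost 25 (adds 275)
shortest-cost path #3: 7→0→1→2 push 9 @ unit cost 29 (adds 261)
total cost = 646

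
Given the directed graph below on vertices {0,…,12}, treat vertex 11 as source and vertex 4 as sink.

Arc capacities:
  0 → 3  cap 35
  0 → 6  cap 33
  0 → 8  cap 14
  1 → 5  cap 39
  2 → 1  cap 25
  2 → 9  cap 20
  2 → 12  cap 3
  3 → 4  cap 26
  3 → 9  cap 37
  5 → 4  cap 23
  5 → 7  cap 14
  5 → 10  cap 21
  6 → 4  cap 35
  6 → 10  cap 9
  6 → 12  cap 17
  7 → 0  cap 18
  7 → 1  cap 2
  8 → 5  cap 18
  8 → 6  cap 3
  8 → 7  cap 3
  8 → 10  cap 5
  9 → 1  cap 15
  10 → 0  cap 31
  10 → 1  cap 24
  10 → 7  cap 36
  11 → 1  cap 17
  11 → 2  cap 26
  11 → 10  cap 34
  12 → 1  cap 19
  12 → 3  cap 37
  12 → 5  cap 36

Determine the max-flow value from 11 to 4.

augment #1: 11→1→5→4 bottleneck 17, total now 17
augment #2: 11→2→1→5→4 bottleneck 6, total now 23
augment #3: 11→2→12→3→4 bottleneck 3, total now 26
augment #4: 11→10→0→3→4 bottleneck 23, total now 49
augment #5: 11→10→0→6→4 bottleneck 8, total now 57
augment #6: 11→10→7→0→6→4 bottleneck 3, total now 60
augment #7: 11→2→1→5→7→0→6→4 bottleneck 14, total now 74
augment #8: 11→2→1→5→10→7→0→6→4 bottleneck 1, total now 75

Maximum flow value: 75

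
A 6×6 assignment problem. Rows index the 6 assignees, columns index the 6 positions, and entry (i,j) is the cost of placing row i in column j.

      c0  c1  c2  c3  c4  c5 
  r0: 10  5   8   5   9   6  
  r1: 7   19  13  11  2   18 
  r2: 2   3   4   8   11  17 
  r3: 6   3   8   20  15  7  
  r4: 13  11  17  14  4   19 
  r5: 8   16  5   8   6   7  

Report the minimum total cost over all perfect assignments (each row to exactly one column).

optimal assignment: row0→col3 (cost 5), row1→col0 (cost 7), row2→col2 (cost 4), row3→col1 (cost 3), row4→col4 (cost 4), row5→col5 (cost 7)
total = 5 + 7 + 4 + 3 + 4 + 7 = 30

Minimum assignment cost: 30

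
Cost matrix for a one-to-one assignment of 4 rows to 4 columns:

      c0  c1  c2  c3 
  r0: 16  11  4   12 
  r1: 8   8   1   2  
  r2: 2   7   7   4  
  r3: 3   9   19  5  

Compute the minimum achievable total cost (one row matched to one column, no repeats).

Minimum assignment cost: 16

optimal assignment: row0→col2 (cost 4), row1→col3 (cost 2), row2→col1 (cost 7), row3→col0 (cost 3)
total = 4 + 2 + 7 + 3 = 16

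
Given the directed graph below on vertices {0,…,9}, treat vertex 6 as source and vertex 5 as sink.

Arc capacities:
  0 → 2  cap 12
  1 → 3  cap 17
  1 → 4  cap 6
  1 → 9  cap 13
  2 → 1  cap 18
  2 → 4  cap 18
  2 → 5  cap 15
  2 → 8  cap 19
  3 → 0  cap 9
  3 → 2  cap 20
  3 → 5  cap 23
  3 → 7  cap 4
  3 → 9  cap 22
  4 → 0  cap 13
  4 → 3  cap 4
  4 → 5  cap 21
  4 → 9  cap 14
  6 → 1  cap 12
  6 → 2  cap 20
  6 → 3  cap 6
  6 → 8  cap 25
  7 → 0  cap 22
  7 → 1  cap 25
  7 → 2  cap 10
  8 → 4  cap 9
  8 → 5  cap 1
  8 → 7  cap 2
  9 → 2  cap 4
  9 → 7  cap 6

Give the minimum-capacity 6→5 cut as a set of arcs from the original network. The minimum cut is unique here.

augment #1: 6→2→5 push 15
augment #2: 6→3→5 push 6
augment #3: 6→8→5 push 1
augment #4: 6→1→3→5 push 12
augment #5: 6→2→4→5 push 5
augment #6: 6→8→4→5 push 9
augment #7: 6→8→7→1→3→5 push 2
max flow = 50; residual-reachable set from 6 gives S-side
cut edges (S→T): {(6,1), (6,2), (6,3), (8,4), (8,5), (8,7)} total cap 50

Min-cut arcs: {(6,1), (6,2), (6,3), (8,4), (8,5), (8,7)} (total capacity 50)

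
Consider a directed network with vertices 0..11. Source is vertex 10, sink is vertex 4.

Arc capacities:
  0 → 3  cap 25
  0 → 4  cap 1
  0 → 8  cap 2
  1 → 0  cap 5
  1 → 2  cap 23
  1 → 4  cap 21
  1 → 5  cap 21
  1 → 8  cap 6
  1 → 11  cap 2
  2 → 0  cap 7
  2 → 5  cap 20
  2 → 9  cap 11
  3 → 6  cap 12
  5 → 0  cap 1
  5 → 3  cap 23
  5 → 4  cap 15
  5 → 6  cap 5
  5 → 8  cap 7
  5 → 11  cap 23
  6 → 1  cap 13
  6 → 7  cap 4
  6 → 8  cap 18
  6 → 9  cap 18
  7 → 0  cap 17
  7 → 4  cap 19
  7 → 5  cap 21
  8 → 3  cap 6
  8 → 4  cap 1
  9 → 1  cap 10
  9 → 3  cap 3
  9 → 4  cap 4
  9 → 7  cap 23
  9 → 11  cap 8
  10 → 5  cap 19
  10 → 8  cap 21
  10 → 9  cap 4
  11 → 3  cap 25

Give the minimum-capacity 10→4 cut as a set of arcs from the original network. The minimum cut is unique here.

augment #1: 10→5→4 push 15
augment #2: 10→8→4 push 1
augment #3: 10→9→4 push 4
augment #4: 10→5→0→4 push 1
augment #5: 10→5→6→1→4 push 3
augment #6: 10→8→3→6→1→4 push 6
max flow = 30; residual-reachable set from 10 gives S-side
cut edges (S→T): {(8,3), (8,4), (10,5), (10,9)} total cap 30

Min-cut arcs: {(8,3), (8,4), (10,5), (10,9)} (total capacity 30)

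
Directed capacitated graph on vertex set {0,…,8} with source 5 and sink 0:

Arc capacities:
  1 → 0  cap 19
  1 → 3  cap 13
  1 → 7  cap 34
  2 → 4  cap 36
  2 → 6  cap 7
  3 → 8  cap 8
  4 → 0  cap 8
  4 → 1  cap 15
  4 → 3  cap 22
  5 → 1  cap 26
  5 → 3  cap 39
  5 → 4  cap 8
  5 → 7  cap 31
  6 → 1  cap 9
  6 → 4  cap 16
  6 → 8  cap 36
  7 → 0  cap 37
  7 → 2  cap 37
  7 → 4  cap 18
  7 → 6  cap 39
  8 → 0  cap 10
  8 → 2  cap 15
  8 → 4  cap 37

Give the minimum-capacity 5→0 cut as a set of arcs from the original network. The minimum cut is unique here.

Min-cut arcs: {(3,8), (5,1), (5,4), (5,7)} (total capacity 73)

augment #1: 5→1→0 push 19
augment #2: 5→4→0 push 8
augment #3: 5→7→0 push 31
augment #4: 5→1→7→0 push 6
augment #5: 5→3→8→0 push 8
augment #6: 5→1→7→6→8→0 push 1
max flow = 73; residual-reachable set from 5 gives S-side
cut edges (S→T): {(3,8), (5,1), (5,4), (5,7)} total cap 73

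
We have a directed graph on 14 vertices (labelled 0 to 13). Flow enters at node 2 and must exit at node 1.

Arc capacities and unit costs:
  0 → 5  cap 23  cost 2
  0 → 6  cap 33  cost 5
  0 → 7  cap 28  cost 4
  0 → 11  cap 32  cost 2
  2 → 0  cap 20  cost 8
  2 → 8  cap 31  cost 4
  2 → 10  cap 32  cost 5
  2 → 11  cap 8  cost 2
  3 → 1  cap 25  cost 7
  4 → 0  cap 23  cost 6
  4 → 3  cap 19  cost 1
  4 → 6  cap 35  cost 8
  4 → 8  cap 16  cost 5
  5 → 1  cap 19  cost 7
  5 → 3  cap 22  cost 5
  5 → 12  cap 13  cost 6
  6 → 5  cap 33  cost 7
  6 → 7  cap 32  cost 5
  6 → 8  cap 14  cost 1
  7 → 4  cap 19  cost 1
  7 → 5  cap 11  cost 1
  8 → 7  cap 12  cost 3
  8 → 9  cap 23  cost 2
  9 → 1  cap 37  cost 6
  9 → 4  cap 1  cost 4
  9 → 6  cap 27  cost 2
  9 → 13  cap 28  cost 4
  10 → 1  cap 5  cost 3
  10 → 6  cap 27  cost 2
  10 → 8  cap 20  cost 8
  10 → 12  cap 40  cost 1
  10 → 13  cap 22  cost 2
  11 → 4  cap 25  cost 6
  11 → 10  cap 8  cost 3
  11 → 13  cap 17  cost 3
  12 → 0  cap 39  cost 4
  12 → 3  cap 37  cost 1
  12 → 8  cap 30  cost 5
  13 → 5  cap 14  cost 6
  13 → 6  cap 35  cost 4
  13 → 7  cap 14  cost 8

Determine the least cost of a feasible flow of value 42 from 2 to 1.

Minimum cost for 42 units: 512

shortest-cost path #1: 2→10→1 push 5 @ unit cost 8 (adds 40)
shortest-cost path #2: 2→8→9→1 push 23 @ unit cost 12 (adds 276)
shortest-cost path #3: 2→10→12→3→1 push 14 @ unit cost 14 (adds 196)
total cost = 512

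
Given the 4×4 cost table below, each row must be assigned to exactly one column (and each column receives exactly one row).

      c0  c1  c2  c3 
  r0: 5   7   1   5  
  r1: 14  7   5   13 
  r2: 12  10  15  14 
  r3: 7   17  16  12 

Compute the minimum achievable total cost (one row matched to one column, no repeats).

Minimum assignment cost: 27

optimal assignment: row0→col3 (cost 5), row1→col2 (cost 5), row2→col1 (cost 10), row3→col0 (cost 7)
total = 5 + 5 + 10 + 7 = 27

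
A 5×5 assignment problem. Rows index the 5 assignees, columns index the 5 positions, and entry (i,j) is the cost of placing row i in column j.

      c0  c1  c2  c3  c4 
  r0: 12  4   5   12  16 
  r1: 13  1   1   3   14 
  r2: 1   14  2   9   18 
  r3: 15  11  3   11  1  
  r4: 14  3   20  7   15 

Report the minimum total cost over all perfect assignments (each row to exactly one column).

optimal assignment: row0→col2 (cost 5), row1→col3 (cost 3), row2→col0 (cost 1), row3→col4 (cost 1), row4→col1 (cost 3)
total = 5 + 3 + 1 + 1 + 3 = 13

Minimum assignment cost: 13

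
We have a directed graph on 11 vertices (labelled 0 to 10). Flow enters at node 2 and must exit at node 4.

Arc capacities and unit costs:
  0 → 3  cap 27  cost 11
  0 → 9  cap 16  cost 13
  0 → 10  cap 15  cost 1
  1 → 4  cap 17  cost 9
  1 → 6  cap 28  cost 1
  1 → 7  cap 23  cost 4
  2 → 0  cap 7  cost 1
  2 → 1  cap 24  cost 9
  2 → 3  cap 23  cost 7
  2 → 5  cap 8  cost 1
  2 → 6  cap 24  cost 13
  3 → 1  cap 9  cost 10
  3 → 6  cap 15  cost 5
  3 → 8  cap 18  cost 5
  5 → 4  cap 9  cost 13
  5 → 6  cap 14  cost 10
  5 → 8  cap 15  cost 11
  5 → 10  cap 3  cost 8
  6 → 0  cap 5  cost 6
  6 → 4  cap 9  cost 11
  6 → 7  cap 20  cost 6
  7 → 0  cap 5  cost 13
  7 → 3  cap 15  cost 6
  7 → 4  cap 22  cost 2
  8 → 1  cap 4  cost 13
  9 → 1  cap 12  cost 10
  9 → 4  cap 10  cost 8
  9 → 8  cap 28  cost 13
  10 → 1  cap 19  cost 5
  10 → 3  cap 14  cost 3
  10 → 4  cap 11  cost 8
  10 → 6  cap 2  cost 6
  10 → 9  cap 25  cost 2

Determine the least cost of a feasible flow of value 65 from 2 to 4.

shortest-cost path #1: 2→0→10→4 push 7 @ unit cost 10 (adds 70)
shortest-cost path #2: 2→5→4 push 8 @ unit cost 14 (adds 112)
shortest-cost path #3: 2→1→7→4 push 22 @ unit cost 15 (adds 330)
shortest-cost path #4: 2→1→4 push 2 @ unit cost 18 (adds 36)
shortest-cost path #5: 2→3→6→4 push 9 @ unit cost 23 (adds 207)
shortest-cost path #6: 2→3→6→7→1→4 push 6 @ unit cost 23 (adds 138)
shortest-cost path #7: 2→6→7→1→4 push 9 @ unit cost 24 (adds 216)
shortest-cost path #8: 2→6→0→10→4 push 2 @ unit cost 28 (adds 56)
total cost = 1165

Minimum cost for 65 units: 1165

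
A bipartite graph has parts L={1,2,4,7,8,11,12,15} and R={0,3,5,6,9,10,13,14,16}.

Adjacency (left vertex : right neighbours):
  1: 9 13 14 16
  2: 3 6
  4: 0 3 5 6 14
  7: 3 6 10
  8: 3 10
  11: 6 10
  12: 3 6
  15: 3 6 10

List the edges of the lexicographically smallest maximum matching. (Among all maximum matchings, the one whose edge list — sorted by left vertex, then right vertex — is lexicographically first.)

Lex-smallest maximum matching: {(1,9), (2,3), (4,0), (7,6), (8,10)}

|M| = 5 (so the lex-smallest maximum matching has 5 edges)
process left vertices in ascending order; for each, take the smallest-labelled available neighbour that still permits 5 edges overall, or leave it unmatched if none does
lex-smallest matching: {1-9, 2-3, 4-0, 7-6, 8-10}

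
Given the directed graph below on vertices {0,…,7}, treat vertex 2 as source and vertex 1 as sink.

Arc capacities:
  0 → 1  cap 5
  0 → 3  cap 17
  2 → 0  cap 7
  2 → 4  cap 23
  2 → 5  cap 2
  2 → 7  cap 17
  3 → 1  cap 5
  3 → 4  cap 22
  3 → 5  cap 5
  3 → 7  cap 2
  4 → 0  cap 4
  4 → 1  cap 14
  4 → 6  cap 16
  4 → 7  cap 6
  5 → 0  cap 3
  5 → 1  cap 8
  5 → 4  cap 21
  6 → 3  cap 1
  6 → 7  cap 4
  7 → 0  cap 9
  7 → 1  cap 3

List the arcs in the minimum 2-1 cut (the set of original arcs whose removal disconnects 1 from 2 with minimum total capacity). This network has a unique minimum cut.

augment #1: 2→0→1 push 5
augment #2: 2→4→1 push 14
augment #3: 2→5→1 push 2
augment #4: 2→7→1 push 3
augment #5: 2→0→3→1 push 2
augment #6: 2→4→0→3→1 push 3
augment #7: 2→4→0→3→5→1 push 1
augment #8: 2→4→6→3→5→1 push 1
augment #9: 2→7→0→3→5→1 push 3
max flow = 34; residual-reachable set from 2 gives S-side
cut edges (S→T): {(0,1), (2,5), (3,1), (3,5), (4,1), (7,1)} total cap 34

Min-cut arcs: {(0,1), (2,5), (3,1), (3,5), (4,1), (7,1)} (total capacity 34)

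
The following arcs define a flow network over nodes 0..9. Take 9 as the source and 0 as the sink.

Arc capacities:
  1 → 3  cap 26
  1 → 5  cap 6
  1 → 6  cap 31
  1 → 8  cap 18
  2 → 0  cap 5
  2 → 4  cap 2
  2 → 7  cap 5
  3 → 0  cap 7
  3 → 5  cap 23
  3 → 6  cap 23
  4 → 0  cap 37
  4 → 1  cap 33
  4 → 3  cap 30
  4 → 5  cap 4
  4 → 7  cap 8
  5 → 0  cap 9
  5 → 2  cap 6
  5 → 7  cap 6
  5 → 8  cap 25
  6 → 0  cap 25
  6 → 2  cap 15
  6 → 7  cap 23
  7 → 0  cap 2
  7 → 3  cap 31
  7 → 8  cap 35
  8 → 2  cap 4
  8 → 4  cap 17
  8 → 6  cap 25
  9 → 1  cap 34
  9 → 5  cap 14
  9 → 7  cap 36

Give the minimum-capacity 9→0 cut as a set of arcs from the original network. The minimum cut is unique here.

Min-cut arcs: {(2,0), (2,4), (3,0), (5,0), (6,0), (7,0), (8,4)} (total capacity 67)

augment #1: 9→5→0 push 9
augment #2: 9→7→0 push 2
augment #3: 9→1→3→0 push 7
augment #4: 9→1→6→0 push 25
augment #5: 9→5→2→0 push 5
augment #6: 9→1→8→4→0 push 2
augment #7: 9→7→8→4→0 push 15
augment #8: 9→7→8→2→4→0 push 2
max flow = 67; residual-reachable set from 9 gives S-side
cut edges (S→T): {(2,0), (2,4), (3,0), (5,0), (6,0), (7,0), (8,4)} total cap 67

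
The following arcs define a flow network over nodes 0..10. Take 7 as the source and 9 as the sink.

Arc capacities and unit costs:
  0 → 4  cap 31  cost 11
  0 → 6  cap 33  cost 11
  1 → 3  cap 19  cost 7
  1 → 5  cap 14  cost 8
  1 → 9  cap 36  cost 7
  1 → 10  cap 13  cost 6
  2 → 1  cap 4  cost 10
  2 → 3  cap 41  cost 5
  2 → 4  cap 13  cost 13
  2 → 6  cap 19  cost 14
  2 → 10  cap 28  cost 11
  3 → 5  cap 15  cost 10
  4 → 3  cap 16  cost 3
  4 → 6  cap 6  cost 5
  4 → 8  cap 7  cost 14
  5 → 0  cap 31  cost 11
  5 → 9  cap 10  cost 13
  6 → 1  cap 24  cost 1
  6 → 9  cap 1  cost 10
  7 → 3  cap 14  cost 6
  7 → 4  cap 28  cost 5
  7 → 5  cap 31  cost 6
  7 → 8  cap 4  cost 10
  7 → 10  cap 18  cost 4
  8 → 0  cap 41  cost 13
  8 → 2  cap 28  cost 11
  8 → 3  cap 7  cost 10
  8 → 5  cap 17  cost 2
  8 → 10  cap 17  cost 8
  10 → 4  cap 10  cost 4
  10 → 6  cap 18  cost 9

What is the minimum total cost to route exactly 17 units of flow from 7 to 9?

Minimum cost for 17 units: 319

shortest-cost path #1: 7→4→6→1→9 push 6 @ unit cost 18 (adds 108)
shortest-cost path #2: 7→5→9 push 10 @ unit cost 19 (adds 190)
shortest-cost path #3: 7→10→6→1→9 push 1 @ unit cost 21 (adds 21)
total cost = 319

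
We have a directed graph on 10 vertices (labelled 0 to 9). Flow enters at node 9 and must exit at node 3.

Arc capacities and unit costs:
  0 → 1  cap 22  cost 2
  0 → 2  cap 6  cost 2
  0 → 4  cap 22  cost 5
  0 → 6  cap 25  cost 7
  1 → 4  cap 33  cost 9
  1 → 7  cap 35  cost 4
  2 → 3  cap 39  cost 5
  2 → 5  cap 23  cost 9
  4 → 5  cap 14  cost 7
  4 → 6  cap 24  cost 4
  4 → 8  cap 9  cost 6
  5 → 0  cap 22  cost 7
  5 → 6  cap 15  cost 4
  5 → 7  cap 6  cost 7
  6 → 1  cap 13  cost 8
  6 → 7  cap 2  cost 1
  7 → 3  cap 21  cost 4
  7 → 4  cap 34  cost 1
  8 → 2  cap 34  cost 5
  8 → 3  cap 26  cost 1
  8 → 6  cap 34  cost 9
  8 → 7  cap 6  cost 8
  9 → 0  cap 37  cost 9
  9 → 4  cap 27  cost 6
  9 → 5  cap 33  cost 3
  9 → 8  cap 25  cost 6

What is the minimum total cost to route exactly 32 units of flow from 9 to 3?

Minimum cost for 32 units: 268

shortest-cost path #1: 9→8→3 push 25 @ unit cost 7 (adds 175)
shortest-cost path #2: 9→5→6→7→3 push 2 @ unit cost 12 (adds 24)
shortest-cost path #3: 9→4→8→3 push 1 @ unit cost 13 (adds 13)
shortest-cost path #4: 9→5→7→3 push 4 @ unit cost 14 (adds 56)
total cost = 268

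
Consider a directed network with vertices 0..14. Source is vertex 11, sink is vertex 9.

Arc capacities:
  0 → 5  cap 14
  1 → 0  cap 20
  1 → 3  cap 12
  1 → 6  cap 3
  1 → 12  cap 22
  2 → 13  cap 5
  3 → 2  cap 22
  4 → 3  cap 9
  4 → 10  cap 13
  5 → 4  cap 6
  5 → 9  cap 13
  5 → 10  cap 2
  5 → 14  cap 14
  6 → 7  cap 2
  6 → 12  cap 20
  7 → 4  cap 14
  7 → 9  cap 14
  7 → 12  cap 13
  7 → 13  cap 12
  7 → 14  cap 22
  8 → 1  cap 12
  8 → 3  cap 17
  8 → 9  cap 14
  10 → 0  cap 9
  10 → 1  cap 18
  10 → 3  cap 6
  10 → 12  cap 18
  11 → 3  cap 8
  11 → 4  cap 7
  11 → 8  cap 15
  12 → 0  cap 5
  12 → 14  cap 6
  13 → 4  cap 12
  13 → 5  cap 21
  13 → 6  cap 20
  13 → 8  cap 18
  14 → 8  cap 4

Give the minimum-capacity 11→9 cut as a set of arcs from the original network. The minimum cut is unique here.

Min-cut arcs: {(2,13), (11,4), (11,8)} (total capacity 27)

augment #1: 11→8→9 push 14
augment #2: 11→3→2→13→5→9 push 5
augment #3: 11→4→10→0→5→9 push 7
augment #4: 11→8→1→0→5→9 push 1
max flow = 27; residual-reachable set from 11 gives S-side
cut edges (S→T): {(2,13), (11,4), (11,8)} total cap 27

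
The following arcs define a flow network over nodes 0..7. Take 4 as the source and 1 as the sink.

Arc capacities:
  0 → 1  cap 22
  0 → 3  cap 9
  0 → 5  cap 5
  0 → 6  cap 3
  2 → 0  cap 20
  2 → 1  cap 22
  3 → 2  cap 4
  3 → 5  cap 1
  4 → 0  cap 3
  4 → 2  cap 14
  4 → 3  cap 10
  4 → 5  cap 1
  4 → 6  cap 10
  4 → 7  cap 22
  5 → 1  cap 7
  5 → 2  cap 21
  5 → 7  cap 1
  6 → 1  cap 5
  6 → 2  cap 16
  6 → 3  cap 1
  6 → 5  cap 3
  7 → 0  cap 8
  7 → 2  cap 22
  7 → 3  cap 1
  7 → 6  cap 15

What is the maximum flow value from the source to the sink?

augment #1: 4→0→1 bottleneck 3, total now 3
augment #2: 4→2→1 bottleneck 14, total now 17
augment #3: 4→5→1 bottleneck 1, total now 18
augment #4: 4→6→1 bottleneck 5, total now 23
augment #5: 4→3→2→1 bottleneck 4, total now 27
augment #6: 4→3→5→1 bottleneck 1, total now 28
augment #7: 4→6→2→1 bottleneck 4, total now 32
augment #8: 4→6→5→1 bottleneck 1, total now 33
augment #9: 4→7→0→1 bottleneck 8, total now 41
augment #10: 4→7→2→0→1 bottleneck 11, total now 52
augment #11: 4→7→6→5→1 bottleneck 2, total now 54
augment #12: 4→7→2→0→5→1 bottleneck 1, total now 55

Maximum flow value: 55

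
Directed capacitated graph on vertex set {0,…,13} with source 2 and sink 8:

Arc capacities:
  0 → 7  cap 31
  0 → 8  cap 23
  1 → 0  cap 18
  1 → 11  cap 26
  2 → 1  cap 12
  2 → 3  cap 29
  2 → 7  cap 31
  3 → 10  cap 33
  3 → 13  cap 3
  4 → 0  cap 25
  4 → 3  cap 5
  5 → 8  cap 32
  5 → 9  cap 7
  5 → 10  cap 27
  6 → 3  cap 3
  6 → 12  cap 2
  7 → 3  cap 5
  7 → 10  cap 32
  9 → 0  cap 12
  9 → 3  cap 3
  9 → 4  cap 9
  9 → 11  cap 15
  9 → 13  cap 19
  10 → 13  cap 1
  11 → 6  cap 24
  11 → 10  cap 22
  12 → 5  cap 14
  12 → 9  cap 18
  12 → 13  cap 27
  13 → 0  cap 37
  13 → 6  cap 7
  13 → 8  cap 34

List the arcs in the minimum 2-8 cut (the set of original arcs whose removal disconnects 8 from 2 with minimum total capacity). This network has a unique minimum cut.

Min-cut arcs: {(2,1), (3,13), (10,13)} (total capacity 16)

augment #1: 2→1→0→8 push 12
augment #2: 2→3→13→8 push 3
augment #3: 2→3→10→13→8 push 1
max flow = 16; residual-reachable set from 2 gives S-side
cut edges (S→T): {(2,1), (3,13), (10,13)} total cap 16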